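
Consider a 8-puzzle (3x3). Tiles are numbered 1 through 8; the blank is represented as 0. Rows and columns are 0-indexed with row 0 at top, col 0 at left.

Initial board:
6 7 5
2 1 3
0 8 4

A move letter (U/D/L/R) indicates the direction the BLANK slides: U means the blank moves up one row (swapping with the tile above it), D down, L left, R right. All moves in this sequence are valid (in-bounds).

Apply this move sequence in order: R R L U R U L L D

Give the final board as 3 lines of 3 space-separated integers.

Answer: 2 6 7
0 3 5
8 1 4

Derivation:
After move 1 (R):
6 7 5
2 1 3
8 0 4

After move 2 (R):
6 7 5
2 1 3
8 4 0

After move 3 (L):
6 7 5
2 1 3
8 0 4

After move 4 (U):
6 7 5
2 0 3
8 1 4

After move 5 (R):
6 7 5
2 3 0
8 1 4

After move 6 (U):
6 7 0
2 3 5
8 1 4

After move 7 (L):
6 0 7
2 3 5
8 1 4

After move 8 (L):
0 6 7
2 3 5
8 1 4

After move 9 (D):
2 6 7
0 3 5
8 1 4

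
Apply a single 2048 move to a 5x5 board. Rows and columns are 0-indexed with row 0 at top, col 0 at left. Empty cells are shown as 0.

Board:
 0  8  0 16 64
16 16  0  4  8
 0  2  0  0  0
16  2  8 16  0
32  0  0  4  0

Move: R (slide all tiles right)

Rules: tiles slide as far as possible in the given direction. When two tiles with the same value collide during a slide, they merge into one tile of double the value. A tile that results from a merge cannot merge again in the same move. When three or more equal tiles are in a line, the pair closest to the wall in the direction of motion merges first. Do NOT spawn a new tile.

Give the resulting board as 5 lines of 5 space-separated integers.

Answer:  0  0  8 16 64
 0  0 32  4  8
 0  0  0  0  2
 0 16  2  8 16
 0  0  0 32  4

Derivation:
Slide right:
row 0: [0, 8, 0, 16, 64] -> [0, 0, 8, 16, 64]
row 1: [16, 16, 0, 4, 8] -> [0, 0, 32, 4, 8]
row 2: [0, 2, 0, 0, 0] -> [0, 0, 0, 0, 2]
row 3: [16, 2, 8, 16, 0] -> [0, 16, 2, 8, 16]
row 4: [32, 0, 0, 4, 0] -> [0, 0, 0, 32, 4]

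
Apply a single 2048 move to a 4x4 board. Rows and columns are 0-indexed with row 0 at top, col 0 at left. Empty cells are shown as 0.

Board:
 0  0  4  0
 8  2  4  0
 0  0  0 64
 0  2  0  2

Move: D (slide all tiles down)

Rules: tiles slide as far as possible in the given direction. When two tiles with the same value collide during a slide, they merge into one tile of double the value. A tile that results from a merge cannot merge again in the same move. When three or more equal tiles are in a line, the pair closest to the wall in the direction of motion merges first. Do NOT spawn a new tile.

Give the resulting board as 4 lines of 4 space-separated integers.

Answer:  0  0  0  0
 0  0  0  0
 0  0  0 64
 8  4  8  2

Derivation:
Slide down:
col 0: [0, 8, 0, 0] -> [0, 0, 0, 8]
col 1: [0, 2, 0, 2] -> [0, 0, 0, 4]
col 2: [4, 4, 0, 0] -> [0, 0, 0, 8]
col 3: [0, 0, 64, 2] -> [0, 0, 64, 2]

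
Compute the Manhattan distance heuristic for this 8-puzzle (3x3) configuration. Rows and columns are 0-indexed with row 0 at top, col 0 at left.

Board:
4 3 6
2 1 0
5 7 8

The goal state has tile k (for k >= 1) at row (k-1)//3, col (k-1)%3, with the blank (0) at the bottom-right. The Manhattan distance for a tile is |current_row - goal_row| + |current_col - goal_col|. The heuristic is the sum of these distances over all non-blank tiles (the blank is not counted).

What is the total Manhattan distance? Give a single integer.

Answer: 11

Derivation:
Tile 4: (0,0)->(1,0) = 1
Tile 3: (0,1)->(0,2) = 1
Tile 6: (0,2)->(1,2) = 1
Tile 2: (1,0)->(0,1) = 2
Tile 1: (1,1)->(0,0) = 2
Tile 5: (2,0)->(1,1) = 2
Tile 7: (2,1)->(2,0) = 1
Tile 8: (2,2)->(2,1) = 1
Sum: 1 + 1 + 1 + 2 + 2 + 2 + 1 + 1 = 11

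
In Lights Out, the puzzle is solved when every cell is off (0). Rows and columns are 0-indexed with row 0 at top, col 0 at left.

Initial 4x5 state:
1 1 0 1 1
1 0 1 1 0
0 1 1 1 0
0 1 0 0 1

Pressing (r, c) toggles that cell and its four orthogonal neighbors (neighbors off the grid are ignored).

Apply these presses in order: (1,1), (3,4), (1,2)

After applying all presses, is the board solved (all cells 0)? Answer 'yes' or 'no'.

Answer: no

Derivation:
After press 1 at (1,1):
1 0 0 1 1
0 1 0 1 0
0 0 1 1 0
0 1 0 0 1

After press 2 at (3,4):
1 0 0 1 1
0 1 0 1 0
0 0 1 1 1
0 1 0 1 0

After press 3 at (1,2):
1 0 1 1 1
0 0 1 0 0
0 0 0 1 1
0 1 0 1 0

Lights still on: 9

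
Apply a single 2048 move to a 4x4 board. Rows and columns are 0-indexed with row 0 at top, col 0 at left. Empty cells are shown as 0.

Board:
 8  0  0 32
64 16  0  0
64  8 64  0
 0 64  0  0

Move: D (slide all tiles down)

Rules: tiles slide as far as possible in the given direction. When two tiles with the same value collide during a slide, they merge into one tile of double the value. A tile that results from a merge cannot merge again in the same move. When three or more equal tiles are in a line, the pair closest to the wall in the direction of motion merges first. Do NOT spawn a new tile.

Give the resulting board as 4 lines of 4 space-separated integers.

Answer:   0   0   0   0
  0  16   0   0
  8   8   0   0
128  64  64  32

Derivation:
Slide down:
col 0: [8, 64, 64, 0] -> [0, 0, 8, 128]
col 1: [0, 16, 8, 64] -> [0, 16, 8, 64]
col 2: [0, 0, 64, 0] -> [0, 0, 0, 64]
col 3: [32, 0, 0, 0] -> [0, 0, 0, 32]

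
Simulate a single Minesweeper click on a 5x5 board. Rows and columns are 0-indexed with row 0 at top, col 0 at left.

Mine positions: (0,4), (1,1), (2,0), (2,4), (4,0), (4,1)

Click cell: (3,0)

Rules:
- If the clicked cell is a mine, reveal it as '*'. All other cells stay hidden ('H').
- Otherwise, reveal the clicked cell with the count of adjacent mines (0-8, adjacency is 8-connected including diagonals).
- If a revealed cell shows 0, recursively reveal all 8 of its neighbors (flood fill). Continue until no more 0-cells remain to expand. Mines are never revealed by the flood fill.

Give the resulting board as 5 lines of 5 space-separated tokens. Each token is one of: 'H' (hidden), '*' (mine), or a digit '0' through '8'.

H H H H H
H H H H H
H H H H H
3 H H H H
H H H H H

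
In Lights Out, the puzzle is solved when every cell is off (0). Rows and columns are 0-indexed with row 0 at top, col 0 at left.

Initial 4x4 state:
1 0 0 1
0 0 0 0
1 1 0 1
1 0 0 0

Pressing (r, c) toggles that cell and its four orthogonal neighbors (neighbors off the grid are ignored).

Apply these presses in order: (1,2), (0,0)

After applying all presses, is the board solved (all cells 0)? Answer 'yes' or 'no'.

After press 1 at (1,2):
1 0 1 1
0 1 1 1
1 1 1 1
1 0 0 0

After press 2 at (0,0):
0 1 1 1
1 1 1 1
1 1 1 1
1 0 0 0

Lights still on: 12

Answer: no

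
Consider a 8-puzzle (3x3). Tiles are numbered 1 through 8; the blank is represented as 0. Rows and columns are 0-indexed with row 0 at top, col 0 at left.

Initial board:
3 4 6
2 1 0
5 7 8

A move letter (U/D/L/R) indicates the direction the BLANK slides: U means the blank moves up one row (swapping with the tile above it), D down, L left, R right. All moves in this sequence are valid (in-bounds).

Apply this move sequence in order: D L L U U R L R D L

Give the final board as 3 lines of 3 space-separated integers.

Answer: 4 1 6
0 3 8
2 5 7

Derivation:
After move 1 (D):
3 4 6
2 1 8
5 7 0

After move 2 (L):
3 4 6
2 1 8
5 0 7

After move 3 (L):
3 4 6
2 1 8
0 5 7

After move 4 (U):
3 4 6
0 1 8
2 5 7

After move 5 (U):
0 4 6
3 1 8
2 5 7

After move 6 (R):
4 0 6
3 1 8
2 5 7

After move 7 (L):
0 4 6
3 1 8
2 5 7

After move 8 (R):
4 0 6
3 1 8
2 5 7

After move 9 (D):
4 1 6
3 0 8
2 5 7

After move 10 (L):
4 1 6
0 3 8
2 5 7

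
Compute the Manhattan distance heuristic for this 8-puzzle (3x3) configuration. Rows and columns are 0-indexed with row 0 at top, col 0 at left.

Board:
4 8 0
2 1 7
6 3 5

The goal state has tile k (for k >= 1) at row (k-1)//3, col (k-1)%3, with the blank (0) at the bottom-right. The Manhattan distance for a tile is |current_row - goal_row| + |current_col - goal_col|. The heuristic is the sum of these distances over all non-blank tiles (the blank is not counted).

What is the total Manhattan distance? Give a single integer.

Answer: 18

Derivation:
Tile 4: (0,0)->(1,0) = 1
Tile 8: (0,1)->(2,1) = 2
Tile 2: (1,0)->(0,1) = 2
Tile 1: (1,1)->(0,0) = 2
Tile 7: (1,2)->(2,0) = 3
Tile 6: (2,0)->(1,2) = 3
Tile 3: (2,1)->(0,2) = 3
Tile 5: (2,2)->(1,1) = 2
Sum: 1 + 2 + 2 + 2 + 3 + 3 + 3 + 2 = 18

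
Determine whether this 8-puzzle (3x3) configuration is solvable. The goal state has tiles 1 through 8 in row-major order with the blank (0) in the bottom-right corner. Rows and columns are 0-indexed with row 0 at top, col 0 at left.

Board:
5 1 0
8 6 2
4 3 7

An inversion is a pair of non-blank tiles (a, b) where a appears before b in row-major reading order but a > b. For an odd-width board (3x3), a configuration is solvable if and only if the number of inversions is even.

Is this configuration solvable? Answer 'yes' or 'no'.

Inversions (pairs i<j in row-major order where tile[i] > tile[j] > 0): 13
13 is odd, so the puzzle is not solvable.

Answer: no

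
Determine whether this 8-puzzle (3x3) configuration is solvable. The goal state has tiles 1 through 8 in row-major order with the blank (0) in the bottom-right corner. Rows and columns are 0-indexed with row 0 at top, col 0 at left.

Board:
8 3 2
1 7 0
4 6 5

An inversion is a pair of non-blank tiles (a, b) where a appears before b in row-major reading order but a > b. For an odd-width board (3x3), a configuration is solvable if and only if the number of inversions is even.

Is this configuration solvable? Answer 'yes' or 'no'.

Inversions (pairs i<j in row-major order where tile[i] > tile[j] > 0): 14
14 is even, so the puzzle is solvable.

Answer: yes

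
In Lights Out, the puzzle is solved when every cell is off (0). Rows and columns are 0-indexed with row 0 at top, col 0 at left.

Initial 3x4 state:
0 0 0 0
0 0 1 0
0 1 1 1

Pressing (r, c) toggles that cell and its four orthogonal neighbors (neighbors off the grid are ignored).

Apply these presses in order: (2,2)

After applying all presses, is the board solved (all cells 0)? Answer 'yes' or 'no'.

After press 1 at (2,2):
0 0 0 0
0 0 0 0
0 0 0 0

Lights still on: 0

Answer: yes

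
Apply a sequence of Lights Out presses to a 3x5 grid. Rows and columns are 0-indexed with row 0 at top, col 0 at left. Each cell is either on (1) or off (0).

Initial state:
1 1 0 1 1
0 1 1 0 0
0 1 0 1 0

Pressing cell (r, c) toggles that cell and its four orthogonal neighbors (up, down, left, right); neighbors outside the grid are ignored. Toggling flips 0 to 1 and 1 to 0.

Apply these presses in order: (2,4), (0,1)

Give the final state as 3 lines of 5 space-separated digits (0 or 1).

Answer: 0 0 1 1 1
0 0 1 0 1
0 1 0 0 1

Derivation:
After press 1 at (2,4):
1 1 0 1 1
0 1 1 0 1
0 1 0 0 1

After press 2 at (0,1):
0 0 1 1 1
0 0 1 0 1
0 1 0 0 1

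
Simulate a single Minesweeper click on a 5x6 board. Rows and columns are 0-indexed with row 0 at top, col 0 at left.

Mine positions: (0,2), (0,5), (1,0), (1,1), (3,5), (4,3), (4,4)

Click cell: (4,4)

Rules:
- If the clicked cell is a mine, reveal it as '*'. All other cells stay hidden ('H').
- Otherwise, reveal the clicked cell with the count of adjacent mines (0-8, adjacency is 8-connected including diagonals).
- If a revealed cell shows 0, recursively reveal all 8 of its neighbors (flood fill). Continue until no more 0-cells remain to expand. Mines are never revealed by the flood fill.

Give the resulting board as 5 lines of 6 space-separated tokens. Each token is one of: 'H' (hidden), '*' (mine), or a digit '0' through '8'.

H H H H H H
H H H H H H
H H H H H H
H H H H H H
H H H H * H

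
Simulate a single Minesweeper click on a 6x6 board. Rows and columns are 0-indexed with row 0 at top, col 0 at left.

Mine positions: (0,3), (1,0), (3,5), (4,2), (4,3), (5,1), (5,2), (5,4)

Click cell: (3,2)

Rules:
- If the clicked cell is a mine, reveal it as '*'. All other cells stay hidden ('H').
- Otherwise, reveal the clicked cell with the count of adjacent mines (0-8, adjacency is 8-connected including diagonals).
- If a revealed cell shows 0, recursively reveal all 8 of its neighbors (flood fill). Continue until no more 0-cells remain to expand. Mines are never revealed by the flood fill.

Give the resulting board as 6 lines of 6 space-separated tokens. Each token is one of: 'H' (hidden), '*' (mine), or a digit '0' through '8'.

H H H H H H
H H H H H H
H H H H H H
H H 2 H H H
H H H H H H
H H H H H H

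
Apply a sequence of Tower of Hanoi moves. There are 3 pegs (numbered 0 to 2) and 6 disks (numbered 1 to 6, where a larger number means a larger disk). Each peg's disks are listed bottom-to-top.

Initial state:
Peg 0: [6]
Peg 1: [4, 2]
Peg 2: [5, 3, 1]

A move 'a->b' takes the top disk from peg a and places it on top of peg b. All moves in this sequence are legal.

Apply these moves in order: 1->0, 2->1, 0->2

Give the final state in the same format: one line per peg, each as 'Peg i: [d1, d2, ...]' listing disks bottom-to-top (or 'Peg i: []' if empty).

After move 1 (1->0):
Peg 0: [6, 2]
Peg 1: [4]
Peg 2: [5, 3, 1]

After move 2 (2->1):
Peg 0: [6, 2]
Peg 1: [4, 1]
Peg 2: [5, 3]

After move 3 (0->2):
Peg 0: [6]
Peg 1: [4, 1]
Peg 2: [5, 3, 2]

Answer: Peg 0: [6]
Peg 1: [4, 1]
Peg 2: [5, 3, 2]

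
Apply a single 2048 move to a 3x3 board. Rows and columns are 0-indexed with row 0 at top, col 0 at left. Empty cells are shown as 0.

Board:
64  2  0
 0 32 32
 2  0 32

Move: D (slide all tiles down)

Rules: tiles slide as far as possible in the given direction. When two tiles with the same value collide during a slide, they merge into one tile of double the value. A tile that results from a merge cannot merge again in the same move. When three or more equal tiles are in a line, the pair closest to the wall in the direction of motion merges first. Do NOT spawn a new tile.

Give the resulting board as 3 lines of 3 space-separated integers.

Answer:  0  0  0
64  2  0
 2 32 64

Derivation:
Slide down:
col 0: [64, 0, 2] -> [0, 64, 2]
col 1: [2, 32, 0] -> [0, 2, 32]
col 2: [0, 32, 32] -> [0, 0, 64]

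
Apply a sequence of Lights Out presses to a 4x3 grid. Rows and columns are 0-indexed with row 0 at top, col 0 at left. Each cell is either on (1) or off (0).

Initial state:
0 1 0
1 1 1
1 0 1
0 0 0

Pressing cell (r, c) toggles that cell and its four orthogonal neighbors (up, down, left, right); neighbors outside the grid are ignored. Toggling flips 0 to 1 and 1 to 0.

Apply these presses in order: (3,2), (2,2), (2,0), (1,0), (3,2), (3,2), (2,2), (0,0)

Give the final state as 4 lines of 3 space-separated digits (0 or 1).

Answer: 0 0 0
0 0 1
1 1 0
1 1 1

Derivation:
After press 1 at (3,2):
0 1 0
1 1 1
1 0 0
0 1 1

After press 2 at (2,2):
0 1 0
1 1 0
1 1 1
0 1 0

After press 3 at (2,0):
0 1 0
0 1 0
0 0 1
1 1 0

After press 4 at (1,0):
1 1 0
1 0 0
1 0 1
1 1 0

After press 5 at (3,2):
1 1 0
1 0 0
1 0 0
1 0 1

After press 6 at (3,2):
1 1 0
1 0 0
1 0 1
1 1 0

After press 7 at (2,2):
1 1 0
1 0 1
1 1 0
1 1 1

After press 8 at (0,0):
0 0 0
0 0 1
1 1 0
1 1 1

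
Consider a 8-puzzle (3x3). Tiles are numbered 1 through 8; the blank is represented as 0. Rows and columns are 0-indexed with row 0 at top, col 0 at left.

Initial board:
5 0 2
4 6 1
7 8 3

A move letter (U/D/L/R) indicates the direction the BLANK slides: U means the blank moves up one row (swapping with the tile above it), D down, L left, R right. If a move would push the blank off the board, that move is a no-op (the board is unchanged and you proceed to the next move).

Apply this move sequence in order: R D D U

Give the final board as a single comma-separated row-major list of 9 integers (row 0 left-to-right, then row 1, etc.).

Answer: 5, 2, 1, 4, 6, 0, 7, 8, 3

Derivation:
After move 1 (R):
5 2 0
4 6 1
7 8 3

After move 2 (D):
5 2 1
4 6 0
7 8 3

After move 3 (D):
5 2 1
4 6 3
7 8 0

After move 4 (U):
5 2 1
4 6 0
7 8 3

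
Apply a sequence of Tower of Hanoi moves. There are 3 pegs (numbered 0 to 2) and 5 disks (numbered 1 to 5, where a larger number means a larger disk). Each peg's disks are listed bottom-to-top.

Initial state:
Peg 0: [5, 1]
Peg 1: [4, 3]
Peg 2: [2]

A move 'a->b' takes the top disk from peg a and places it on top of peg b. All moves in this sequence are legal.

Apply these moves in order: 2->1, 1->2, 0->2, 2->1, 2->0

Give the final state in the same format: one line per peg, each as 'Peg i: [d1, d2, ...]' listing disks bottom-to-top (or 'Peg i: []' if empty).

After move 1 (2->1):
Peg 0: [5, 1]
Peg 1: [4, 3, 2]
Peg 2: []

After move 2 (1->2):
Peg 0: [5, 1]
Peg 1: [4, 3]
Peg 2: [2]

After move 3 (0->2):
Peg 0: [5]
Peg 1: [4, 3]
Peg 2: [2, 1]

After move 4 (2->1):
Peg 0: [5]
Peg 1: [4, 3, 1]
Peg 2: [2]

After move 5 (2->0):
Peg 0: [5, 2]
Peg 1: [4, 3, 1]
Peg 2: []

Answer: Peg 0: [5, 2]
Peg 1: [4, 3, 1]
Peg 2: []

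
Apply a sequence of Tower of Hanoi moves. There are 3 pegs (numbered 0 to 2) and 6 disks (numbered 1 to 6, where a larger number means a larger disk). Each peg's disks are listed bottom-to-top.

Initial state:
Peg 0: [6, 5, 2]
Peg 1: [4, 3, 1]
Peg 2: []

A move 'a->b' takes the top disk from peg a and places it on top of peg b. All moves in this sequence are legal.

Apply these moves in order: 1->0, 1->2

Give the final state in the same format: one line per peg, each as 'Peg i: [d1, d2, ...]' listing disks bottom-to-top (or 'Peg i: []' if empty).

After move 1 (1->0):
Peg 0: [6, 5, 2, 1]
Peg 1: [4, 3]
Peg 2: []

After move 2 (1->2):
Peg 0: [6, 5, 2, 1]
Peg 1: [4]
Peg 2: [3]

Answer: Peg 0: [6, 5, 2, 1]
Peg 1: [4]
Peg 2: [3]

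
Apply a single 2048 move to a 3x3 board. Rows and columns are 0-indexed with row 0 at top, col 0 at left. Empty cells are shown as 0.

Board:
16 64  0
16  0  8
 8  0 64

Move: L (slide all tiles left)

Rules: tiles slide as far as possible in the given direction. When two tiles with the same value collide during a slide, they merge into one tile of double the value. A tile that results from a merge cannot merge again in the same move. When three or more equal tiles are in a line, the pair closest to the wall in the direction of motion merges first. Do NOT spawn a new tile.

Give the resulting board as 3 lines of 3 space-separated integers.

Answer: 16 64  0
16  8  0
 8 64  0

Derivation:
Slide left:
row 0: [16, 64, 0] -> [16, 64, 0]
row 1: [16, 0, 8] -> [16, 8, 0]
row 2: [8, 0, 64] -> [8, 64, 0]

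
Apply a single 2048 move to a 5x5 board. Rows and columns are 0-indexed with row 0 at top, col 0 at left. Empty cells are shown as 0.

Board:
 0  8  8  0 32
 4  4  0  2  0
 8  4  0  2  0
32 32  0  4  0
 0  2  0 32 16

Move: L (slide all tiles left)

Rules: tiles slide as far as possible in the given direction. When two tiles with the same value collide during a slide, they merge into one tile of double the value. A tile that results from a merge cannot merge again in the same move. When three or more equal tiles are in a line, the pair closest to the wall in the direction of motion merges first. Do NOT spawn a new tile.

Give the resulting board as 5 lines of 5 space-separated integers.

Slide left:
row 0: [0, 8, 8, 0, 32] -> [16, 32, 0, 0, 0]
row 1: [4, 4, 0, 2, 0] -> [8, 2, 0, 0, 0]
row 2: [8, 4, 0, 2, 0] -> [8, 4, 2, 0, 0]
row 3: [32, 32, 0, 4, 0] -> [64, 4, 0, 0, 0]
row 4: [0, 2, 0, 32, 16] -> [2, 32, 16, 0, 0]

Answer: 16 32  0  0  0
 8  2  0  0  0
 8  4  2  0  0
64  4  0  0  0
 2 32 16  0  0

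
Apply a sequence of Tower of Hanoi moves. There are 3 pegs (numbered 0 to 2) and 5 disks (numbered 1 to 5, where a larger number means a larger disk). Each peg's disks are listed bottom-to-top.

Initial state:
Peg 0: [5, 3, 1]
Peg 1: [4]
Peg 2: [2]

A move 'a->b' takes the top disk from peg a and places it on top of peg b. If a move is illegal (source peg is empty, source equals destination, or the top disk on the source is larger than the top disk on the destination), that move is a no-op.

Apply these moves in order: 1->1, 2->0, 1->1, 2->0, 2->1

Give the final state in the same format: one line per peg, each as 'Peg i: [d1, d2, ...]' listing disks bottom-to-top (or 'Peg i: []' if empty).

After move 1 (1->1):
Peg 0: [5, 3, 1]
Peg 1: [4]
Peg 2: [2]

After move 2 (2->0):
Peg 0: [5, 3, 1]
Peg 1: [4]
Peg 2: [2]

After move 3 (1->1):
Peg 0: [5, 3, 1]
Peg 1: [4]
Peg 2: [2]

After move 4 (2->0):
Peg 0: [5, 3, 1]
Peg 1: [4]
Peg 2: [2]

After move 5 (2->1):
Peg 0: [5, 3, 1]
Peg 1: [4, 2]
Peg 2: []

Answer: Peg 0: [5, 3, 1]
Peg 1: [4, 2]
Peg 2: []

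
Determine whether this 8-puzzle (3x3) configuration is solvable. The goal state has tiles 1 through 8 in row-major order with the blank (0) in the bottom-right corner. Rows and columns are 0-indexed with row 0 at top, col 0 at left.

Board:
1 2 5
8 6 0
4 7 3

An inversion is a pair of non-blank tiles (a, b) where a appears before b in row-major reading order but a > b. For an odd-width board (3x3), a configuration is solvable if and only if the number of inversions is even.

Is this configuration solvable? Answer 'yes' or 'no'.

Inversions (pairs i<j in row-major order where tile[i] > tile[j] > 0): 10
10 is even, so the puzzle is solvable.

Answer: yes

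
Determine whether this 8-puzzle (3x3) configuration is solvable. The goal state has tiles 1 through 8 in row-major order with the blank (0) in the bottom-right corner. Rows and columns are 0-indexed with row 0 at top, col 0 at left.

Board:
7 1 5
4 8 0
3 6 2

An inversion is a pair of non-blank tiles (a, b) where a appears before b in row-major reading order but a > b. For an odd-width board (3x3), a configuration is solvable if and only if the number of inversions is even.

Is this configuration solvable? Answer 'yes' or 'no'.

Answer: yes

Derivation:
Inversions (pairs i<j in row-major order where tile[i] > tile[j] > 0): 16
16 is even, so the puzzle is solvable.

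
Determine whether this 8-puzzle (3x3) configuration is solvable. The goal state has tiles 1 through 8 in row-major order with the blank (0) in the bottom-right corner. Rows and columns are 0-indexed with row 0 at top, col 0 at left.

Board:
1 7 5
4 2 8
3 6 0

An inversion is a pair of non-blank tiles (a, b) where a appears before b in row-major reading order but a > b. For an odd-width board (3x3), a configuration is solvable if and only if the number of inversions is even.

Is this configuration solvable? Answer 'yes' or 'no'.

Answer: yes

Derivation:
Inversions (pairs i<j in row-major order where tile[i] > tile[j] > 0): 12
12 is even, so the puzzle is solvable.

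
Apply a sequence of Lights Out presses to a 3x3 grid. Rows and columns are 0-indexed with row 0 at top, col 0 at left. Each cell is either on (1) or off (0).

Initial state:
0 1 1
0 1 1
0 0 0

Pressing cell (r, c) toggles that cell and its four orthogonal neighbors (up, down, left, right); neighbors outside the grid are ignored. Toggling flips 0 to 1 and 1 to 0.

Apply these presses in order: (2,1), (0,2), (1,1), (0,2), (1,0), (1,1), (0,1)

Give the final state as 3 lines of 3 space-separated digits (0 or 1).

After press 1 at (2,1):
0 1 1
0 0 1
1 1 1

After press 2 at (0,2):
0 0 0
0 0 0
1 1 1

After press 3 at (1,1):
0 1 0
1 1 1
1 0 1

After press 4 at (0,2):
0 0 1
1 1 0
1 0 1

After press 5 at (1,0):
1 0 1
0 0 0
0 0 1

After press 6 at (1,1):
1 1 1
1 1 1
0 1 1

After press 7 at (0,1):
0 0 0
1 0 1
0 1 1

Answer: 0 0 0
1 0 1
0 1 1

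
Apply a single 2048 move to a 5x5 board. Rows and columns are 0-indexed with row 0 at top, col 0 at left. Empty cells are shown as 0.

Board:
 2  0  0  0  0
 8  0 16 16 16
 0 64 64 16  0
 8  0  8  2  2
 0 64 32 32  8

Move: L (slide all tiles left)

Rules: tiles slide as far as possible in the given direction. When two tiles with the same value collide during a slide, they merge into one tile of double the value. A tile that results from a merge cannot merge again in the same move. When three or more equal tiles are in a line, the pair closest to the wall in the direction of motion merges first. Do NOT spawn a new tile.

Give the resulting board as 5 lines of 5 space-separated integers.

Answer:   2   0   0   0   0
  8  32  16   0   0
128  16   0   0   0
 16   4   0   0   0
 64  64   8   0   0

Derivation:
Slide left:
row 0: [2, 0, 0, 0, 0] -> [2, 0, 0, 0, 0]
row 1: [8, 0, 16, 16, 16] -> [8, 32, 16, 0, 0]
row 2: [0, 64, 64, 16, 0] -> [128, 16, 0, 0, 0]
row 3: [8, 0, 8, 2, 2] -> [16, 4, 0, 0, 0]
row 4: [0, 64, 32, 32, 8] -> [64, 64, 8, 0, 0]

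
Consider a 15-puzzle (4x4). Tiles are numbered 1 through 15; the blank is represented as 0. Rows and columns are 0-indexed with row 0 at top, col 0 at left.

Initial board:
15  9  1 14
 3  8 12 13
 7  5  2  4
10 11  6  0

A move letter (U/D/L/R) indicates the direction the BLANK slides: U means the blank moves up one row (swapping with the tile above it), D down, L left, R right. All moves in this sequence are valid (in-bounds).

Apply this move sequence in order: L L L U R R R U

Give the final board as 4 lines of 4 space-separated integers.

After move 1 (L):
15  9  1 14
 3  8 12 13
 7  5  2  4
10 11  0  6

After move 2 (L):
15  9  1 14
 3  8 12 13
 7  5  2  4
10  0 11  6

After move 3 (L):
15  9  1 14
 3  8 12 13
 7  5  2  4
 0 10 11  6

After move 4 (U):
15  9  1 14
 3  8 12 13
 0  5  2  4
 7 10 11  6

After move 5 (R):
15  9  1 14
 3  8 12 13
 5  0  2  4
 7 10 11  6

After move 6 (R):
15  9  1 14
 3  8 12 13
 5  2  0  4
 7 10 11  6

After move 7 (R):
15  9  1 14
 3  8 12 13
 5  2  4  0
 7 10 11  6

After move 8 (U):
15  9  1 14
 3  8 12  0
 5  2  4 13
 7 10 11  6

Answer: 15  9  1 14
 3  8 12  0
 5  2  4 13
 7 10 11  6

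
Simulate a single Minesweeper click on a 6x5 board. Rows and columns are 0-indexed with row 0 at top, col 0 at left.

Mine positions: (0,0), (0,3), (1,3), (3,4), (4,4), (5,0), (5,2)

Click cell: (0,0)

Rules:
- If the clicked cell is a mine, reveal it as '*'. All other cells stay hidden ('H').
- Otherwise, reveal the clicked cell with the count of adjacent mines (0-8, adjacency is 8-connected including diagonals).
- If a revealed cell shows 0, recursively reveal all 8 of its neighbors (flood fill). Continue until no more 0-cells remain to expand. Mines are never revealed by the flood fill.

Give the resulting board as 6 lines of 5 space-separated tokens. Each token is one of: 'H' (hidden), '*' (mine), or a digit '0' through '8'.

* H H H H
H H H H H
H H H H H
H H H H H
H H H H H
H H H H H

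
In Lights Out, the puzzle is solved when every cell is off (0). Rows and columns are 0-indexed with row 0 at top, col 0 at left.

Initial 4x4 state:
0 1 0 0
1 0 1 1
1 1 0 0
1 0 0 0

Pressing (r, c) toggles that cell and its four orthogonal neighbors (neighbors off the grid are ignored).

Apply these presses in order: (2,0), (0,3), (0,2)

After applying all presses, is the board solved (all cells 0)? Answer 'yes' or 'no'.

Answer: yes

Derivation:
After press 1 at (2,0):
0 1 0 0
0 0 1 1
0 0 0 0
0 0 0 0

After press 2 at (0,3):
0 1 1 1
0 0 1 0
0 0 0 0
0 0 0 0

After press 3 at (0,2):
0 0 0 0
0 0 0 0
0 0 0 0
0 0 0 0

Lights still on: 0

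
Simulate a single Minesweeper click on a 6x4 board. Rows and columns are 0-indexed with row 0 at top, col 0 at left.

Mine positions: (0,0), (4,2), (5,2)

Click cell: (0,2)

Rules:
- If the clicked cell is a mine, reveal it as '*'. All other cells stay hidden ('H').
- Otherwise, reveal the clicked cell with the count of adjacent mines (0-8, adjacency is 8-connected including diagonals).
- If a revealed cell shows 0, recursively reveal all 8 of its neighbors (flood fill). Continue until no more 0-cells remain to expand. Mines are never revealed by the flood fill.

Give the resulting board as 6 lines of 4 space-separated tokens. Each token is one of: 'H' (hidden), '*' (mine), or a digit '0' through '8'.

H 1 0 0
1 1 0 0
0 0 0 0
0 1 1 1
0 2 H H
0 2 H H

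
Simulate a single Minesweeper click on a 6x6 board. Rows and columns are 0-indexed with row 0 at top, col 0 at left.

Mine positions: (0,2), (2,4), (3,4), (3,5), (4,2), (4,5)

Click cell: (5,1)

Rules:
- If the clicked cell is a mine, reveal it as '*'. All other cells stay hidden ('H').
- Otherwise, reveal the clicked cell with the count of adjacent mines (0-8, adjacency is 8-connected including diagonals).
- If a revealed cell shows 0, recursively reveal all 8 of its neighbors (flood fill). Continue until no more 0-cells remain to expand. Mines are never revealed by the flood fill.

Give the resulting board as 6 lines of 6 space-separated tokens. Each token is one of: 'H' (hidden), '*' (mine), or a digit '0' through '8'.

H H H H H H
H H H H H H
H H H H H H
H H H H H H
H H H H H H
H 1 H H H H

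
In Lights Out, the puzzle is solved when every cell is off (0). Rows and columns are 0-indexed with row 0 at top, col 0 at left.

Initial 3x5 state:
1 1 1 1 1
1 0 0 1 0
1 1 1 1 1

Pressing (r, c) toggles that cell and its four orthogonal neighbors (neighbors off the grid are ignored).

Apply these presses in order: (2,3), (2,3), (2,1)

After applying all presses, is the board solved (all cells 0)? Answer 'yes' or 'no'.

After press 1 at (2,3):
1 1 1 1 1
1 0 0 0 0
1 1 0 0 0

After press 2 at (2,3):
1 1 1 1 1
1 0 0 1 0
1 1 1 1 1

After press 3 at (2,1):
1 1 1 1 1
1 1 0 1 0
0 0 0 1 1

Lights still on: 10

Answer: no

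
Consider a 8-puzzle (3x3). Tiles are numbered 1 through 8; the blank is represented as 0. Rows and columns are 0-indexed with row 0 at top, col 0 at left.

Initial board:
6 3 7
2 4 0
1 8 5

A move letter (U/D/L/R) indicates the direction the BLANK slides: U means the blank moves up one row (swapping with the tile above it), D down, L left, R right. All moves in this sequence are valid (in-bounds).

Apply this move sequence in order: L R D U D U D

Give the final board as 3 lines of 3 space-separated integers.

After move 1 (L):
6 3 7
2 0 4
1 8 5

After move 2 (R):
6 3 7
2 4 0
1 8 5

After move 3 (D):
6 3 7
2 4 5
1 8 0

After move 4 (U):
6 3 7
2 4 0
1 8 5

After move 5 (D):
6 3 7
2 4 5
1 8 0

After move 6 (U):
6 3 7
2 4 0
1 8 5

After move 7 (D):
6 3 7
2 4 5
1 8 0

Answer: 6 3 7
2 4 5
1 8 0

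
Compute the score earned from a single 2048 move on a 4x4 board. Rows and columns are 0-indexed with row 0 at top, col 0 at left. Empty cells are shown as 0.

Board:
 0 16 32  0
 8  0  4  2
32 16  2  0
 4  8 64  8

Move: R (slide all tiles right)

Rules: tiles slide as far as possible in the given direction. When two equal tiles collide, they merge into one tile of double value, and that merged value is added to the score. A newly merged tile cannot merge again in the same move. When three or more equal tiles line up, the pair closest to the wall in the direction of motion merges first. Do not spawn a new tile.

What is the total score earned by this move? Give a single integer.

Slide right:
row 0: [0, 16, 32, 0] -> [0, 0, 16, 32]  score +0 (running 0)
row 1: [8, 0, 4, 2] -> [0, 8, 4, 2]  score +0 (running 0)
row 2: [32, 16, 2, 0] -> [0, 32, 16, 2]  score +0 (running 0)
row 3: [4, 8, 64, 8] -> [4, 8, 64, 8]  score +0 (running 0)
Board after move:
 0  0 16 32
 0  8  4  2
 0 32 16  2
 4  8 64  8

Answer: 0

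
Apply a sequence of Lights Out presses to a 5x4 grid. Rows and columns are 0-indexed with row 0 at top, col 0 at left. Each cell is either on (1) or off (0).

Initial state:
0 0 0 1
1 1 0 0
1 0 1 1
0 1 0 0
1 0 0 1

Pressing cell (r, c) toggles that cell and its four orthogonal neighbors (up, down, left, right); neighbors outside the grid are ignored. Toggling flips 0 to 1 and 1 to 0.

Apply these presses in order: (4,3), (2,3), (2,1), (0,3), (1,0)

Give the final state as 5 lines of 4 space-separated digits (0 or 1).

After press 1 at (4,3):
0 0 0 1
1 1 0 0
1 0 1 1
0 1 0 1
1 0 1 0

After press 2 at (2,3):
0 0 0 1
1 1 0 1
1 0 0 0
0 1 0 0
1 0 1 0

After press 3 at (2,1):
0 0 0 1
1 0 0 1
0 1 1 0
0 0 0 0
1 0 1 0

After press 4 at (0,3):
0 0 1 0
1 0 0 0
0 1 1 0
0 0 0 0
1 0 1 0

After press 5 at (1,0):
1 0 1 0
0 1 0 0
1 1 1 0
0 0 0 0
1 0 1 0

Answer: 1 0 1 0
0 1 0 0
1 1 1 0
0 0 0 0
1 0 1 0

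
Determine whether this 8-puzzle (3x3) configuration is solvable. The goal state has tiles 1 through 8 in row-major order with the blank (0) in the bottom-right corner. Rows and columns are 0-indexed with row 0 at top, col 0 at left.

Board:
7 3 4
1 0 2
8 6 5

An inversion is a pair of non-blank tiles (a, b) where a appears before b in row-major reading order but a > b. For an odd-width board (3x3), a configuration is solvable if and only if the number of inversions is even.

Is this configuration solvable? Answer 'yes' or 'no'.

Answer: no

Derivation:
Inversions (pairs i<j in row-major order where tile[i] > tile[j] > 0): 13
13 is odd, so the puzzle is not solvable.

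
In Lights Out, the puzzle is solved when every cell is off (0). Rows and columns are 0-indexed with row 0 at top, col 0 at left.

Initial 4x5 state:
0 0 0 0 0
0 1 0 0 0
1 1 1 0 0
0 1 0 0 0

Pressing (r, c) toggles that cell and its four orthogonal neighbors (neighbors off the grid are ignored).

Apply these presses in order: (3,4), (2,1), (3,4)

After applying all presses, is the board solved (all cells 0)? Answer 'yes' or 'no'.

After press 1 at (3,4):
0 0 0 0 0
0 1 0 0 0
1 1 1 0 1
0 1 0 1 1

After press 2 at (2,1):
0 0 0 0 0
0 0 0 0 0
0 0 0 0 1
0 0 0 1 1

After press 3 at (3,4):
0 0 0 0 0
0 0 0 0 0
0 0 0 0 0
0 0 0 0 0

Lights still on: 0

Answer: yes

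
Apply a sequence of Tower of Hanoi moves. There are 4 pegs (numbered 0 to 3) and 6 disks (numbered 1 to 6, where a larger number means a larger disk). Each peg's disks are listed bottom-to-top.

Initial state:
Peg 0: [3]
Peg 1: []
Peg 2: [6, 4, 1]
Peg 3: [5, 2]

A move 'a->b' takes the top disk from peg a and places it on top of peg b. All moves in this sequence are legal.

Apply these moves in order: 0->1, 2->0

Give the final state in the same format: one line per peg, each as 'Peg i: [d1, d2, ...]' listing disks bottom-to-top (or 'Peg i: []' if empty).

After move 1 (0->1):
Peg 0: []
Peg 1: [3]
Peg 2: [6, 4, 1]
Peg 3: [5, 2]

After move 2 (2->0):
Peg 0: [1]
Peg 1: [3]
Peg 2: [6, 4]
Peg 3: [5, 2]

Answer: Peg 0: [1]
Peg 1: [3]
Peg 2: [6, 4]
Peg 3: [5, 2]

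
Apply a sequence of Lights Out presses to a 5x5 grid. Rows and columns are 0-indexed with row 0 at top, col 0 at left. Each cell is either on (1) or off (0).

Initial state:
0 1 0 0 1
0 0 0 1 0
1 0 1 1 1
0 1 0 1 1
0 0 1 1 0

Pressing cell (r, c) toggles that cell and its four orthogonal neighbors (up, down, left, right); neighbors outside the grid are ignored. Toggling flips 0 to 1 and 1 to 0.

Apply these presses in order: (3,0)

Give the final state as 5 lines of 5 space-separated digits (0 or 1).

After press 1 at (3,0):
0 1 0 0 1
0 0 0 1 0
0 0 1 1 1
1 0 0 1 1
1 0 1 1 0

Answer: 0 1 0 0 1
0 0 0 1 0
0 0 1 1 1
1 0 0 1 1
1 0 1 1 0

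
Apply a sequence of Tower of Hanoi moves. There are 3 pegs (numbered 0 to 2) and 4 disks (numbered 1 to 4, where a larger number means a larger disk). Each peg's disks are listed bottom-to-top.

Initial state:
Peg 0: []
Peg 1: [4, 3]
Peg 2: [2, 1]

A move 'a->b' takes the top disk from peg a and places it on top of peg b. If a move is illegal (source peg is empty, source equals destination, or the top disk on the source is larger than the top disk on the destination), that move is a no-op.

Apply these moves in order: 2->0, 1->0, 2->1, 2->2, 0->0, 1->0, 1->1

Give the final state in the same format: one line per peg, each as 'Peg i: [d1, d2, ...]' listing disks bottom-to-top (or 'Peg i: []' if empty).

After move 1 (2->0):
Peg 0: [1]
Peg 1: [4, 3]
Peg 2: [2]

After move 2 (1->0):
Peg 0: [1]
Peg 1: [4, 3]
Peg 2: [2]

After move 3 (2->1):
Peg 0: [1]
Peg 1: [4, 3, 2]
Peg 2: []

After move 4 (2->2):
Peg 0: [1]
Peg 1: [4, 3, 2]
Peg 2: []

After move 5 (0->0):
Peg 0: [1]
Peg 1: [4, 3, 2]
Peg 2: []

After move 6 (1->0):
Peg 0: [1]
Peg 1: [4, 3, 2]
Peg 2: []

After move 7 (1->1):
Peg 0: [1]
Peg 1: [4, 3, 2]
Peg 2: []

Answer: Peg 0: [1]
Peg 1: [4, 3, 2]
Peg 2: []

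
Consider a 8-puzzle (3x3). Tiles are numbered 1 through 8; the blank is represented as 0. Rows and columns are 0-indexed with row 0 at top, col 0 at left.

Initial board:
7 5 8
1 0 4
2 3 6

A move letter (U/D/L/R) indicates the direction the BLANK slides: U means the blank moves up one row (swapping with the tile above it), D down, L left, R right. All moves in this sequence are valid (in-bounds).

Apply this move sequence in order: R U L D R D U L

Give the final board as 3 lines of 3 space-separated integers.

Answer: 7 4 5
1 0 8
2 3 6

Derivation:
After move 1 (R):
7 5 8
1 4 0
2 3 6

After move 2 (U):
7 5 0
1 4 8
2 3 6

After move 3 (L):
7 0 5
1 4 8
2 3 6

After move 4 (D):
7 4 5
1 0 8
2 3 6

After move 5 (R):
7 4 5
1 8 0
2 3 6

After move 6 (D):
7 4 5
1 8 6
2 3 0

After move 7 (U):
7 4 5
1 8 0
2 3 6

After move 8 (L):
7 4 5
1 0 8
2 3 6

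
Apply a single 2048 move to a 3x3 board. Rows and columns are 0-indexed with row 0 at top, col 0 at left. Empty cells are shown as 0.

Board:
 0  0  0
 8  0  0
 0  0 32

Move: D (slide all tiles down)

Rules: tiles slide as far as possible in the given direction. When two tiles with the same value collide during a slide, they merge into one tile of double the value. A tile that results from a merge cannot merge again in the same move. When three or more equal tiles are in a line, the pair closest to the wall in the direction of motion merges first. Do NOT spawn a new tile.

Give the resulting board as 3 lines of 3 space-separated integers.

Slide down:
col 0: [0, 8, 0] -> [0, 0, 8]
col 1: [0, 0, 0] -> [0, 0, 0]
col 2: [0, 0, 32] -> [0, 0, 32]

Answer:  0  0  0
 0  0  0
 8  0 32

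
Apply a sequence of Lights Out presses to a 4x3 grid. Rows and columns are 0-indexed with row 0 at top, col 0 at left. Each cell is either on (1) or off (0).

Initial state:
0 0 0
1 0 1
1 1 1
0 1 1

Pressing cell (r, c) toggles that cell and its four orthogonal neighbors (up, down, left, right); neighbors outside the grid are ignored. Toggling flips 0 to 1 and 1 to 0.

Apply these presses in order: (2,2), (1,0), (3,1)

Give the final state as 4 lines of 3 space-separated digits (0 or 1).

After press 1 at (2,2):
0 0 0
1 0 0
1 0 0
0 1 0

After press 2 at (1,0):
1 0 0
0 1 0
0 0 0
0 1 0

After press 3 at (3,1):
1 0 0
0 1 0
0 1 0
1 0 1

Answer: 1 0 0
0 1 0
0 1 0
1 0 1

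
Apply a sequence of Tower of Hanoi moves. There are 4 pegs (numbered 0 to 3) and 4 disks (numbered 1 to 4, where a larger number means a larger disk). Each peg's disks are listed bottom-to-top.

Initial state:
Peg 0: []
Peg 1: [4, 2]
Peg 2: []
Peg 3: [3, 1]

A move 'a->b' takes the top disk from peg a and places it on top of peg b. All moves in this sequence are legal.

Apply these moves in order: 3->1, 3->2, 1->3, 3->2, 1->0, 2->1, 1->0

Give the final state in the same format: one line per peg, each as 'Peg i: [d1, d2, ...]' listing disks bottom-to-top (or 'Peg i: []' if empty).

Answer: Peg 0: [2, 1]
Peg 1: [4]
Peg 2: [3]
Peg 3: []

Derivation:
After move 1 (3->1):
Peg 0: []
Peg 1: [4, 2, 1]
Peg 2: []
Peg 3: [3]

After move 2 (3->2):
Peg 0: []
Peg 1: [4, 2, 1]
Peg 2: [3]
Peg 3: []

After move 3 (1->3):
Peg 0: []
Peg 1: [4, 2]
Peg 2: [3]
Peg 3: [1]

After move 4 (3->2):
Peg 0: []
Peg 1: [4, 2]
Peg 2: [3, 1]
Peg 3: []

After move 5 (1->0):
Peg 0: [2]
Peg 1: [4]
Peg 2: [3, 1]
Peg 3: []

After move 6 (2->1):
Peg 0: [2]
Peg 1: [4, 1]
Peg 2: [3]
Peg 3: []

After move 7 (1->0):
Peg 0: [2, 1]
Peg 1: [4]
Peg 2: [3]
Peg 3: []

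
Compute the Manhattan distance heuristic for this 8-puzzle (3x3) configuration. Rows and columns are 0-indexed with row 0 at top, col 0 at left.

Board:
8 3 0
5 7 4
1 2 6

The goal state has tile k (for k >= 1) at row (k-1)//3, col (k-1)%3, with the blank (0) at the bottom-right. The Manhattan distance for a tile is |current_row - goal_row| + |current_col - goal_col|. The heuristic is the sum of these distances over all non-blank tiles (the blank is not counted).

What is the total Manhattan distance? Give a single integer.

Answer: 14

Derivation:
Tile 8: at (0,0), goal (2,1), distance |0-2|+|0-1| = 3
Tile 3: at (0,1), goal (0,2), distance |0-0|+|1-2| = 1
Tile 5: at (1,0), goal (1,1), distance |1-1|+|0-1| = 1
Tile 7: at (1,1), goal (2,0), distance |1-2|+|1-0| = 2
Tile 4: at (1,2), goal (1,0), distance |1-1|+|2-0| = 2
Tile 1: at (2,0), goal (0,0), distance |2-0|+|0-0| = 2
Tile 2: at (2,1), goal (0,1), distance |2-0|+|1-1| = 2
Tile 6: at (2,2), goal (1,2), distance |2-1|+|2-2| = 1
Sum: 3 + 1 + 1 + 2 + 2 + 2 + 2 + 1 = 14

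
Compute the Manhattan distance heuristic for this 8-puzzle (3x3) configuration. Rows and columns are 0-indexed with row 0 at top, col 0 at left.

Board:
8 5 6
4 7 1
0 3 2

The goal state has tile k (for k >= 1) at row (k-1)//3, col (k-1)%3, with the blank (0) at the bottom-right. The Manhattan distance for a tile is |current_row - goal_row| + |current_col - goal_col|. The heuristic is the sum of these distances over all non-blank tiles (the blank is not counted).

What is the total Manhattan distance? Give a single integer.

Answer: 16

Derivation:
Tile 8: (0,0)->(2,1) = 3
Tile 5: (0,1)->(1,1) = 1
Tile 6: (0,2)->(1,2) = 1
Tile 4: (1,0)->(1,0) = 0
Tile 7: (1,1)->(2,0) = 2
Tile 1: (1,2)->(0,0) = 3
Tile 3: (2,1)->(0,2) = 3
Tile 2: (2,2)->(0,1) = 3
Sum: 3 + 1 + 1 + 0 + 2 + 3 + 3 + 3 = 16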